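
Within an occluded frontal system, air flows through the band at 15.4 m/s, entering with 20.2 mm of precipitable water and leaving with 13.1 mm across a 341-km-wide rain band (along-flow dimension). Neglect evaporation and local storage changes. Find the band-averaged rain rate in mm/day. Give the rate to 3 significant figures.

R ≈ 27.7 mm/day

Column moisture flux per unit crosswind length is F = V × PW.
Inflow: F_in = 15.4 × 20.2 = 311.08 mm·m/s
Outflow: F_out = 15.4 × 13.1 = 201.74 mm·m/s
Steady-state rate R = (F_in − F_out)/L = (311.08 − 201.74) / 341000 m = 3.206e-04 mm/s.
R = 3.206e-04 × 3600 × 24 = 27.7 mm/day.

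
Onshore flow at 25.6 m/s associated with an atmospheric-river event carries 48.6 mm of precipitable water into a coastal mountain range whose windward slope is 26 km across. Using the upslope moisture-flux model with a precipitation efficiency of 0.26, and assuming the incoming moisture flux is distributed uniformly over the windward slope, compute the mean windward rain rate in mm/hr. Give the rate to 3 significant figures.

R ≈ 44.8 mm/hr

Incoming column moisture flux per unit ridge length: F = V × PW = 25.6 × 48.6 = 1244.16 mm·m/s.
Spread over the 26 km slope with efficiency ε = 0.26: R = ε·F/W = 0.26 × 1244.16 / 26000 m = 1.244e-02 mm/s.
R = 1.244e-02 × 3600 = 44.8 mm/hr.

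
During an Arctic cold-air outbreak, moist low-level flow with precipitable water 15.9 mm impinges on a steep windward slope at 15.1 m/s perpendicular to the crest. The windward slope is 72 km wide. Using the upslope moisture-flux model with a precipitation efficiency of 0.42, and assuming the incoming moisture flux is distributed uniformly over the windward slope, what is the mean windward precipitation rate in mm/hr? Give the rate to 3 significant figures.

R ≈ 5.04 mm/hr

Incoming column moisture flux per unit ridge length: F = V × PW = 15.1 × 15.9 = 240.09 mm·m/s.
Spread over the 72 km slope with efficiency ε = 0.42: R = ε·F/W = 0.42 × 240.09 / 72000 m = 1.401e-03 mm/s.
R = 1.401e-03 × 3600 = 5.04 mm/hr.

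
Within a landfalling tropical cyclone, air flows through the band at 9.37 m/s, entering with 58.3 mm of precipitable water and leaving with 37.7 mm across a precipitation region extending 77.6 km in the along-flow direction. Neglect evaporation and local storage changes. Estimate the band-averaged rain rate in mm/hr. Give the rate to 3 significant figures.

Column moisture flux per unit crosswind length is F = V × PW.
Inflow: F_in = 9.37 × 58.3 = 546.271 mm·m/s
Outflow: F_out = 9.37 × 37.7 = 353.249 mm·m/s
Steady-state rate R = (F_in − F_out)/L = (546.271 − 353.249) / 77600 m = 2.487e-03 mm/s.
R = 2.487e-03 × 3600 = 8.95 mm/hr.

R ≈ 8.95 mm/hr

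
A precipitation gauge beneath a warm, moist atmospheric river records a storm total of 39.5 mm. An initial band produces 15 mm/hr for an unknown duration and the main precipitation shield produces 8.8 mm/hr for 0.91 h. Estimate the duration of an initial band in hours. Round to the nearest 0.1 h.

duration ≈ 2.1 h

Known phases: 8.8 × 0.91 = 8.008 mm.
Remaining depth = 39.5 − 8.008 = 31.492 mm.
Duration = 31.492 / 15 = 2.1 h.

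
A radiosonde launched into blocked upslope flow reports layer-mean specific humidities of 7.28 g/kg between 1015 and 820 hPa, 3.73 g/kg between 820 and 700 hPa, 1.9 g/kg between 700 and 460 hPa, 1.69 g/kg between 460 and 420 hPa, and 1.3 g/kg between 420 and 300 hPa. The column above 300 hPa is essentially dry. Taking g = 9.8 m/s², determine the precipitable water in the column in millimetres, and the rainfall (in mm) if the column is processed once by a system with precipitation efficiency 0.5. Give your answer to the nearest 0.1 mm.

Precipitable water is the column-integrated vapour mass per unit area: PW = (1/g) Σ q̄ Δp, with q in kg/kg and Δp in Pa (1 kg/m² of water = 1 mm).
Layer 1015–820 hPa: Δp = 195 hPa = 19500 Pa, q̄ = 0.00728 kg/kg → 0.00728 × 19500 / 9.8 = 14.49 mm
Layer 820–700 hPa: Δp = 120 hPa = 12000 Pa, q̄ = 0.00373 kg/kg → 0.00373 × 12000 / 9.8 = 4.57 mm
Layer 700–460 hPa: Δp = 240 hPa = 24000 Pa, q̄ = 0.0019 kg/kg → 0.0019 × 24000 / 9.8 = 4.65 mm
Layer 460–420 hPa: Δp = 40 hPa = 4000 Pa, q̄ = 0.00169 kg/kg → 0.00169 × 4000 / 9.8 = 0.69 mm
Layer 420–300 hPa: Δp = 120 hPa = 12000 Pa, q̄ = 0.0013 kg/kg → 0.0013 × 12000 / 9.8 = 1.59 mm
PW = 14.49 + 4.57 + 4.65 + 0.69 + 1.59 = 25.99 ≈ 26.0 mm.
Rainfall = ε × PW = 0.5 × 26.0 = 13.0 mm.

PW ≈ 26.0 mm; rainfall ≈ 13.0 mm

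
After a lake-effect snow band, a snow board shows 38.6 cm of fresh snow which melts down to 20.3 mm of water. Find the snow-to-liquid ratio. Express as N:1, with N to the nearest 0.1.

Ratio = snow depth / SWE = 386 mm / 20.3 mm = 19.0, i.e. 19.0:1.

ratio ≈ 19.0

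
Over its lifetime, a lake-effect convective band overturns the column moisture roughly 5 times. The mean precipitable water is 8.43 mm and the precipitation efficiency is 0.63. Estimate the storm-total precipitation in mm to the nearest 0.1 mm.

Each cycle deposits ε × PW = 0.63 × 8.43 = 5.3109 mm.
Over 5 cycles: 5 × 5.3109 = 26.6 mm.

precipitation ≈ 26.6 mm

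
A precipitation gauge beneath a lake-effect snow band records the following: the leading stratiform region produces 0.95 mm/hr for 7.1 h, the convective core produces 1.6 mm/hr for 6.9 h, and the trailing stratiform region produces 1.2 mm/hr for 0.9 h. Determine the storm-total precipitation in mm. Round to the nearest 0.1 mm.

Total = Σ Rᵢ Δtᵢ = 0.95 × 7.1 + 1.6 × 6.9 + 1.2 × 0.9
      = 6.745 + 11.04 + 1.08 = 18.9 mm.

total ≈ 18.9 mm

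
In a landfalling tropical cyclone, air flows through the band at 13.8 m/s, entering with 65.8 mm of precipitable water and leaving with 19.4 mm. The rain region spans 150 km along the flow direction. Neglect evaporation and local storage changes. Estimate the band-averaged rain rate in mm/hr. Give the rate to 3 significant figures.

R ≈ 15.4 mm/hr

Column moisture flux per unit crosswind length is F = V × PW.
Inflow: F_in = 13.8 × 65.8 = 908.04 mm·m/s
Outflow: F_out = 13.8 × 19.4 = 267.72 mm·m/s
Steady-state rate R = (F_in − F_out)/L = (908.04 − 267.72) / 150000 m = 4.269e-03 mm/s.
R = 4.269e-03 × 3600 = 15.4 mm/hr.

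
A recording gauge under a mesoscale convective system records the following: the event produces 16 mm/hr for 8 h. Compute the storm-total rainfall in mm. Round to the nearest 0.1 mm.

total ≈ 128.0 mm

Total = Σ Rᵢ Δtᵢ = 16 × 8
      = 128 = 128.0 mm.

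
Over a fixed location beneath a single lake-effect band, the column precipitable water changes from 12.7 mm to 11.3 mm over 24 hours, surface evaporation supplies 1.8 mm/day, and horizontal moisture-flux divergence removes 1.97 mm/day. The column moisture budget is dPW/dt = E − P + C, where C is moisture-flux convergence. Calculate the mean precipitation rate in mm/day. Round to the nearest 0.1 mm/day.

P ≈ 1.2 mm/day

dPW/dt = (11.3 − 12.7) mm / (24/24 day) = -1.400 mm/day.
P = E + C − dPW/dt = 1.8 + (-1.97) − (-1.400) = 1.2 mm/day.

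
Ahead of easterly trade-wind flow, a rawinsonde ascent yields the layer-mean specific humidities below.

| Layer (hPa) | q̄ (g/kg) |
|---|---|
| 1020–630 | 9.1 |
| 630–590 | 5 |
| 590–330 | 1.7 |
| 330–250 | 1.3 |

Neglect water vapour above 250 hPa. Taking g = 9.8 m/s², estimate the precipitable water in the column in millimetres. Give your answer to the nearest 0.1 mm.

PW ≈ 43.8 mm

Precipitable water is the column-integrated vapour mass per unit area: PW = (1/g) Σ q̄ Δp, with q in kg/kg and Δp in Pa (1 kg/m² of water = 1 mm).
Layer 1020–630 hPa: Δp = 390 hPa = 39000 Pa, q̄ = 0.0091 kg/kg → 0.0091 × 39000 / 9.8 = 36.21 mm
Layer 630–590 hPa: Δp = 40 hPa = 4000 Pa, q̄ = 0.005 kg/kg → 0.005 × 4000 / 9.8 = 2.04 mm
Layer 590–330 hPa: Δp = 260 hPa = 26000 Pa, q̄ = 0.0017 kg/kg → 0.0017 × 26000 / 9.8 = 4.51 mm
Layer 330–250 hPa: Δp = 80 hPa = 8000 Pa, q̄ = 0.0013 kg/kg → 0.0013 × 8000 / 9.8 = 1.06 mm
PW = 36.21 + 2.04 + 4.51 + 1.06 = 43.82 ≈ 43.8 mm.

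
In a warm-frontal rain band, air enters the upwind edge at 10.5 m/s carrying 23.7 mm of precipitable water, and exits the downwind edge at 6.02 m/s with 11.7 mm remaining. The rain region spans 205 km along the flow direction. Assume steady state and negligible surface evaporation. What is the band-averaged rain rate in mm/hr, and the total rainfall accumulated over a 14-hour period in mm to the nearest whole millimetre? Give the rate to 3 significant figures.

R ≈ 3.13 mm/hr; total ≈ 44 mm

Column moisture flux per unit crosswind length is F = V × PW.
Inflow: F_in = 10.5 × 23.7 = 248.85 mm·m/s
Outflow: F_out = 6.02 × 11.7 = 70.434 mm·m/s
Steady-state rate R = (F_in − F_out)/L = (248.85 − 70.434) / 205000 m = 8.703e-04 mm/s.
R = 8.703e-04 × 3600 = 3.13 mm/hr.
Over 14 h: total = 3.13 × 14 = 43.82 ≈ 44 mm.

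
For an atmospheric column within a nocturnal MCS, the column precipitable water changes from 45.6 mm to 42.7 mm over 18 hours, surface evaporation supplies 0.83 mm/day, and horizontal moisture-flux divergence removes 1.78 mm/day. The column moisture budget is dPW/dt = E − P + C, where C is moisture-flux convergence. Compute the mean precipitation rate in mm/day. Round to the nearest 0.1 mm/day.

dPW/dt = (42.7 − 45.6) mm / (18/24 day) = -3.867 mm/day.
P = E + C − dPW/dt = 0.83 + (-1.78) − (-3.867) = 2.9 mm/day.

P ≈ 2.9 mm/day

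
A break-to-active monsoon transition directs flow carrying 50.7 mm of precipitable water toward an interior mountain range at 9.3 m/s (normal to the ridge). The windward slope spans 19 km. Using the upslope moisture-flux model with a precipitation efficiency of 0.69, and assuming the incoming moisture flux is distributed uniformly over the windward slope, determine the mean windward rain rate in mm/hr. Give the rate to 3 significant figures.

Incoming column moisture flux per unit ridge length: F = V × PW = 9.3 × 50.7 = 471.51 mm·m/s.
Spread over the 19 km slope with efficiency ε = 0.69: R = ε·F/W = 0.69 × 471.51 / 19000 m = 1.712e-02 mm/s.
R = 1.712e-02 × 3600 = 61.6 mm/hr.

R ≈ 61.6 mm/hr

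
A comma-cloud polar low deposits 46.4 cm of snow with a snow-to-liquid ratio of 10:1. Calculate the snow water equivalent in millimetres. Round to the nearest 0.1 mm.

SWE ≈ 46.4 mm

SWE = snow depth / ratio = 46.4 cm / 10 = 4.640 cm = 46.4 mm.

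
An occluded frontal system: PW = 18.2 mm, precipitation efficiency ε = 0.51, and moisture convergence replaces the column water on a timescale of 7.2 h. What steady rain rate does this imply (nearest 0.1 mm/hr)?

R ≈ 1.3 mm/hr

Each overturning extracts ε × PW = 0.51 × 18.2 = 9.282 mm.
Rate = ε·PW / τ = 9.282 / 7.2 h = 1.3 mm/hr.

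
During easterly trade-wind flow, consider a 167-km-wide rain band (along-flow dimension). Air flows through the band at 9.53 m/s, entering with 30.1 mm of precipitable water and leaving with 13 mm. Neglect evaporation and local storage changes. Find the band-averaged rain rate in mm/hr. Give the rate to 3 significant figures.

R ≈ 3.51 mm/hr

Column moisture flux per unit crosswind length is F = V × PW.
Inflow: F_in = 9.53 × 30.1 = 286.853 mm·m/s
Outflow: F_out = 9.53 × 13 = 123.89 mm·m/s
Steady-state rate R = (F_in − F_out)/L = (286.853 − 123.89) / 167000 m = 9.758e-04 mm/s.
R = 9.758e-04 × 3600 = 3.51 mm/hr.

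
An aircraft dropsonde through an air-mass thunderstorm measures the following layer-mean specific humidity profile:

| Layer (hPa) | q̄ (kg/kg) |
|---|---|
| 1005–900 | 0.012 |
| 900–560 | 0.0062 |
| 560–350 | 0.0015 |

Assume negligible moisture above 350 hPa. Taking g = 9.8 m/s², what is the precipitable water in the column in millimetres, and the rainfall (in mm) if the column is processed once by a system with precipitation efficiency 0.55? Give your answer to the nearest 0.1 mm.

PW ≈ 37.6 mm; rainfall ≈ 20.7 mm

Precipitable water is the column-integrated vapour mass per unit area: PW = (1/g) Σ q̄ Δp, with q in kg/kg and Δp in Pa (1 kg/m² of water = 1 mm).
Layer 1005–900 hPa: Δp = 105 hPa = 10500 Pa, q̄ = 0.012 kg/kg → 0.012 × 10500 / 9.8 = 12.86 mm
Layer 900–560 hPa: Δp = 340 hPa = 34000 Pa, q̄ = 0.0062 kg/kg → 0.0062 × 34000 / 9.8 = 21.51 mm
Layer 560–350 hPa: Δp = 210 hPa = 21000 Pa, q̄ = 0.0015 kg/kg → 0.0015 × 21000 / 9.8 = 3.21 mm
PW = 12.86 + 21.51 + 3.21 = 37.58 ≈ 37.6 mm.
Rainfall = ε × PW = 0.55 × 37.6 = 20.7 mm.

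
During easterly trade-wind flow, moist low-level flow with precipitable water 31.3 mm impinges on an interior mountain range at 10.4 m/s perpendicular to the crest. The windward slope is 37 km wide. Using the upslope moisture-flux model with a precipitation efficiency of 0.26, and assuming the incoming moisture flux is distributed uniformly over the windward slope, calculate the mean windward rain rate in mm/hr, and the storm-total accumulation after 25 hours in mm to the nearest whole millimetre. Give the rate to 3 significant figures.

R ≈ 8.23 mm/hr; total ≈ 206 mm

Incoming column moisture flux per unit ridge length: F = V × PW = 10.4 × 31.3 = 325.52 mm·m/s.
Spread over the 37 km slope with efficiency ε = 0.26: R = ε·F/W = 0.26 × 325.52 / 37000 m = 2.287e-03 mm/s.
R = 2.287e-03 × 3600 = 8.23 mm/hr.
Over 25 h: total = 8.23 × 25 = 205.75 ≈ 206 mm.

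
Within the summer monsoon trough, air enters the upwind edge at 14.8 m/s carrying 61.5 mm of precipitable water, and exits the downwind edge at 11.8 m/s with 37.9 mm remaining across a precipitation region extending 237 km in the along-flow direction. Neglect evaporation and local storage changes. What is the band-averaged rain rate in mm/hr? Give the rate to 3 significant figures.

Column moisture flux per unit crosswind length is F = V × PW.
Inflow: F_in = 14.8 × 61.5 = 910.2 mm·m/s
Outflow: F_out = 11.8 × 37.9 = 447.22 mm·m/s
Steady-state rate R = (F_in − F_out)/L = (910.2 − 447.22) / 237000 m = 1.954e-03 mm/s.
R = 1.954e-03 × 3600 = 7.03 mm/hr.

R ≈ 7.03 mm/hr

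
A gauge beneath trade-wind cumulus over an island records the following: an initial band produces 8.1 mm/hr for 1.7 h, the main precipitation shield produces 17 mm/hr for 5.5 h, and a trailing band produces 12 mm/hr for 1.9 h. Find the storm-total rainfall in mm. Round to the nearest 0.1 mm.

total ≈ 130.1 mm

Total = Σ Rᵢ Δtᵢ = 8.1 × 1.7 + 17 × 5.5 + 12 × 1.9
      = 13.77 + 93.5 + 22.8 = 130.1 mm.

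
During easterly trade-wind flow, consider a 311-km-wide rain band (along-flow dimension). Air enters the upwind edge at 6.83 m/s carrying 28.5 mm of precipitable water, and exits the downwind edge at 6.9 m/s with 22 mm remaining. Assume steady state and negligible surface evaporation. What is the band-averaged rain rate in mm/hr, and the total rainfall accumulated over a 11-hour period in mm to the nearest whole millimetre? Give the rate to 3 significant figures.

Column moisture flux per unit crosswind length is F = V × PW.
Inflow: F_in = 6.83 × 28.5 = 194.655 mm·m/s
Outflow: F_out = 6.9 × 22 = 151.8 mm·m/s
Steady-state rate R = (F_in − F_out)/L = (194.655 − 151.8) / 311000 m = 1.378e-04 mm/s.
R = 1.378e-04 × 3600 = 0.496 mm/hr.
Over 11 h: total = 0.496 × 11 = 5.456 ≈ 5 mm.

R ≈ 0.496 mm/hr; total ≈ 5 mm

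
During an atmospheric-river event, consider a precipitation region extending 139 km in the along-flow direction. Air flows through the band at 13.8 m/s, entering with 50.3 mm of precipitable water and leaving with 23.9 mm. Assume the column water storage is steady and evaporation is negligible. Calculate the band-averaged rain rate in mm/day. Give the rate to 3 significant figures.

Column moisture flux per unit crosswind length is F = V × PW.
Inflow: F_in = 13.8 × 50.3 = 694.14 mm·m/s
Outflow: F_out = 13.8 × 23.9 = 329.82 mm·m/s
Steady-state rate R = (F_in − F_out)/L = (694.14 − 329.82) / 139000 m = 2.621e-03 mm/s.
R = 2.621e-03 × 3600 × 24 = 226 mm/day.

R ≈ 226 mm/day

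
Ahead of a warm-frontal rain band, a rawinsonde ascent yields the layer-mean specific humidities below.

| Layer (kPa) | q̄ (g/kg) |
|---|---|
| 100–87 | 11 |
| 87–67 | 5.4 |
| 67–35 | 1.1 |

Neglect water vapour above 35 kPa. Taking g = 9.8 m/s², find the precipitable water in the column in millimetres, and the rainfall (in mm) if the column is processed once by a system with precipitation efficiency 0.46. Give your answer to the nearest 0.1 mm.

Precipitable water is the column-integrated vapour mass per unit area: PW = (1/g) Σ q̄ Δp, with q in kg/kg and Δp in Pa (1 kg/m² of water = 1 mm).
Layer 100–87 kPa: Δp = 130 hPa = 13000 Pa, q̄ = 0.011 kg/kg → 0.011 × 13000 / 9.8 = 14.59 mm
Layer 87–67 kPa: Δp = 200 hPa = 20000 Pa, q̄ = 0.0054 kg/kg → 0.0054 × 20000 / 9.8 = 11.02 mm
Layer 67–35 kPa: Δp = 320 hPa = 32000 Pa, q̄ = 0.0011 kg/kg → 0.0011 × 32000 / 9.8 = 3.59 mm
PW = 14.59 + 11.02 + 3.59 = 29.20 ≈ 29.2 mm.
Rainfall = ε × PW = 0.46 × 29.2 = 13.4 mm.

PW ≈ 29.2 mm; rainfall ≈ 13.4 mm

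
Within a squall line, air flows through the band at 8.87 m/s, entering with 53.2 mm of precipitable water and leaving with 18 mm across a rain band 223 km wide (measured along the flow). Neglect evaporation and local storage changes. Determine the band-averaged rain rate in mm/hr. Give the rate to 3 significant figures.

R ≈ 5.04 mm/hr

Column moisture flux per unit crosswind length is F = V × PW.
Inflow: F_in = 8.87 × 53.2 = 471.884 mm·m/s
Outflow: F_out = 8.87 × 18 = 159.66 mm·m/s
Steady-state rate R = (F_in − F_out)/L = (471.884 − 159.66) / 223000 m = 1.400e-03 mm/s.
R = 1.400e-03 × 3600 = 5.04 mm/hr.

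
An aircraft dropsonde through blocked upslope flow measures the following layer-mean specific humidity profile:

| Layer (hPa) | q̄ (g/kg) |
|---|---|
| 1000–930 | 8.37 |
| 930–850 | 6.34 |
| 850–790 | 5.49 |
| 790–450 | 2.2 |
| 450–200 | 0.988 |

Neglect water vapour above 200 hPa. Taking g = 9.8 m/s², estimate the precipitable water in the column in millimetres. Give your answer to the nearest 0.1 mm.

Precipitable water is the column-integrated vapour mass per unit area: PW = (1/g) Σ q̄ Δp, with q in kg/kg and Δp in Pa (1 kg/m² of water = 1 mm).
Layer 1000–930 hPa: Δp = 70 hPa = 7000 Pa, q̄ = 0.00837 kg/kg → 0.00837 × 7000 / 9.8 = 5.98 mm
Layer 930–850 hPa: Δp = 80 hPa = 8000 Pa, q̄ = 0.00634 kg/kg → 0.00634 × 8000 / 9.8 = 5.18 mm
Layer 850–790 hPa: Δp = 60 hPa = 6000 Pa, q̄ = 0.00549 kg/kg → 0.00549 × 6000 / 9.8 = 3.36 mm
Layer 790–450 hPa: Δp = 340 hPa = 34000 Pa, q̄ = 0.0022 kg/kg → 0.0022 × 34000 / 9.8 = 7.63 mm
Layer 450–200 hPa: Δp = 250 hPa = 25000 Pa, q̄ = 0.000988 kg/kg → 0.000988 × 25000 / 9.8 = 2.52 mm
PW = 5.98 + 5.18 + 3.36 + 7.63 + 2.52 = 24.67 ≈ 24.7 mm.

PW ≈ 24.7 mm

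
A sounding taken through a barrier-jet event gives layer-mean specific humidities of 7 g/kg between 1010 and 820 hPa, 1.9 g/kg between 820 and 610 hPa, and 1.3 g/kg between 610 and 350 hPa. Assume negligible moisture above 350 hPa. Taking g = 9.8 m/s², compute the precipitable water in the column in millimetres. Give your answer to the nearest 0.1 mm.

Precipitable water is the column-integrated vapour mass per unit area: PW = (1/g) Σ q̄ Δp, with q in kg/kg and Δp in Pa (1 kg/m² of water = 1 mm).
Layer 1010–820 hPa: Δp = 190 hPa = 19000 Pa, q̄ = 0.007 kg/kg → 0.007 × 19000 / 9.8 = 13.57 mm
Layer 820–610 hPa: Δp = 210 hPa = 21000 Pa, q̄ = 0.0019 kg/kg → 0.0019 × 21000 / 9.8 = 4.07 mm
Layer 610–350 hPa: Δp = 260 hPa = 26000 Pa, q̄ = 0.0013 kg/kg → 0.0013 × 26000 / 9.8 = 3.45 mm
PW = 13.57 + 4.07 + 3.45 = 21.09 ≈ 21.1 mm.

PW ≈ 21.1 mm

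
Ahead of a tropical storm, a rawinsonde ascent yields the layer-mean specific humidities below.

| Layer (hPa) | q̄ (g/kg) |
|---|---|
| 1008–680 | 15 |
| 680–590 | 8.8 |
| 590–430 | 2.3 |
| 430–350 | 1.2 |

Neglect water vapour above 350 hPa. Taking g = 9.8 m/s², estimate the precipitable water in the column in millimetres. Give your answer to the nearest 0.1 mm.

PW ≈ 63.0 mm

Precipitable water is the column-integrated vapour mass per unit area: PW = (1/g) Σ q̄ Δp, with q in kg/kg and Δp in Pa (1 kg/m² of water = 1 mm).
Layer 1008–680 hPa: Δp = 328 hPa = 32800 Pa, q̄ = 0.015 kg/kg → 0.015 × 32800 / 9.8 = 50.20 mm
Layer 680–590 hPa: Δp = 90 hPa = 9000 Pa, q̄ = 0.0088 kg/kg → 0.0088 × 9000 / 9.8 = 8.08 mm
Layer 590–430 hPa: Δp = 160 hPa = 16000 Pa, q̄ = 0.0023 kg/kg → 0.0023 × 16000 / 9.8 = 3.76 mm
Layer 430–350 hPa: Δp = 80 hPa = 8000 Pa, q̄ = 0.0012 kg/kg → 0.0012 × 8000 / 9.8 = 0.98 mm
PW = 50.20 + 8.08 + 3.76 + 0.98 = 63.02 ≈ 63.0 mm.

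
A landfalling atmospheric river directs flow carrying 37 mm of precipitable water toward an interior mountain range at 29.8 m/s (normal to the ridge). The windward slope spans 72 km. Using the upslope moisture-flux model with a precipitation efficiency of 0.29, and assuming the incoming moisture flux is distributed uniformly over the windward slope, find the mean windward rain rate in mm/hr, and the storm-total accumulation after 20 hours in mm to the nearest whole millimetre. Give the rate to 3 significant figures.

R ≈ 16.0 mm/hr; total ≈ 320 mm

Incoming column moisture flux per unit ridge length: F = V × PW = 29.8 × 37 = 1102.6 mm·m/s.
Spread over the 72 km slope with efficiency ε = 0.29: R = ε·F/W = 0.29 × 1102.6 / 72000 m = 4.441e-03 mm/s.
R = 4.441e-03 × 3600 = 16.0 mm/hr.
Over 20 h: total = 16.0 × 20 = 320 mm.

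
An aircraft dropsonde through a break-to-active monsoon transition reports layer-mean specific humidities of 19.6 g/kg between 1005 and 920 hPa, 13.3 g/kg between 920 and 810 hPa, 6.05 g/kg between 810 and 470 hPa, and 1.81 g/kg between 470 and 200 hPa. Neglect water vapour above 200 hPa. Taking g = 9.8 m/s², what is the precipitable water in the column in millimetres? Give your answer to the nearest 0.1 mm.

Precipitable water is the column-integrated vapour mass per unit area: PW = (1/g) Σ q̄ Δp, with q in kg/kg and Δp in Pa (1 kg/m² of water = 1 mm).
Layer 1005–920 hPa: Δp = 85 hPa = 8500 Pa, q̄ = 0.0196 kg/kg → 0.0196 × 8500 / 9.8 = 17.00 mm
Layer 920–810 hPa: Δp = 110 hPa = 11000 Pa, q̄ = 0.0133 kg/kg → 0.0133 × 11000 / 9.8 = 14.93 mm
Layer 810–470 hPa: Δp = 340 hPa = 34000 Pa, q̄ = 0.00605 kg/kg → 0.00605 × 34000 / 9.8 = 20.99 mm
Layer 470–200 hPa: Δp = 270 hPa = 27000 Pa, q̄ = 0.00181 kg/kg → 0.00181 × 27000 / 9.8 = 4.99 mm
PW = 17.00 + 14.93 + 20.99 + 4.99 = 57.91 ≈ 57.9 mm.

PW ≈ 57.9 mm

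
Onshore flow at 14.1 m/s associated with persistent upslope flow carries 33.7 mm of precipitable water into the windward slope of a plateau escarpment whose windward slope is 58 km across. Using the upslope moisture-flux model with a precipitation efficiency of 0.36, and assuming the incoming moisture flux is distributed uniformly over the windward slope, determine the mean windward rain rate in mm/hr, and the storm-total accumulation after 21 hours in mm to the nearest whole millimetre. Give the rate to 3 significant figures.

R ≈ 10.6 mm/hr; total ≈ 223 mm

Incoming column moisture flux per unit ridge length: F = V × PW = 14.1 × 33.7 = 475.17 mm·m/s.
Spread over the 58 km slope with efficiency ε = 0.36: R = ε·F/W = 0.36 × 475.17 / 58000 m = 2.949e-03 mm/s.
R = 2.949e-03 × 3600 = 10.6 mm/hr.
Over 21 h: total = 10.6 × 21 = 222.6 ≈ 223 mm.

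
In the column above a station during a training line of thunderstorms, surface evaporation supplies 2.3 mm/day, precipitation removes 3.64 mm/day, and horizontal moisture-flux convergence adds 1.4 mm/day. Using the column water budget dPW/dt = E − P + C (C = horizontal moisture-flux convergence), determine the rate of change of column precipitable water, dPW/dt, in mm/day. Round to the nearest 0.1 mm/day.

dPW/dt = E − P + C = 2.3 − 3.64 + (1.4) = 0.1 mm/day.

dPW/dt ≈ 0.1 mm/day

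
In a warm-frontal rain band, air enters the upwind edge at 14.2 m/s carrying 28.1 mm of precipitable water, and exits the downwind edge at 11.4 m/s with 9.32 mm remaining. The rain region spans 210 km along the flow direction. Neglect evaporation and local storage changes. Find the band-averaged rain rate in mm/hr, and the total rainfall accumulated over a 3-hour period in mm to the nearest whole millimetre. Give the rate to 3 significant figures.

R ≈ 5.02 mm/hr; total ≈ 15 mm

Column moisture flux per unit crosswind length is F = V × PW.
Inflow: F_in = 14.2 × 28.1 = 399.02 mm·m/s
Outflow: F_out = 11.4 × 9.32 = 106.248 mm·m/s
Steady-state rate R = (F_in − F_out)/L = (399.02 − 106.248) / 210000 m = 1.394e-03 mm/s.
R = 1.394e-03 × 3600 = 5.02 mm/hr.
Over 3 h: total = 5.02 × 3 = 15.06 ≈ 15 mm.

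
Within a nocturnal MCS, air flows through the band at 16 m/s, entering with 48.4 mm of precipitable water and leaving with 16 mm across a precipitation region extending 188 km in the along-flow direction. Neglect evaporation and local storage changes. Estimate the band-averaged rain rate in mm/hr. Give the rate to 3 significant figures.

R ≈ 9.93 mm/hr

Column moisture flux per unit crosswind length is F = V × PW.
Inflow: F_in = 16 × 48.4 = 774.4 mm·m/s
Outflow: F_out = 16 × 16 = 256 mm·m/s
Steady-state rate R = (F_in − F_out)/L = (774.4 − 256) / 188000 m = 2.757e-03 mm/s.
R = 2.757e-03 × 3600 = 9.93 mm/hr.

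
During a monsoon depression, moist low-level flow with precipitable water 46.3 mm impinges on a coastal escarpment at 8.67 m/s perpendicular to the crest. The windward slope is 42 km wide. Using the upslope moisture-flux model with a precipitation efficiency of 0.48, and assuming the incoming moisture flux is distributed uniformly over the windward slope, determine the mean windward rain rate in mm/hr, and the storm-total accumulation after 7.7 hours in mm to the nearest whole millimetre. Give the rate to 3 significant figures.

R ≈ 16.5 mm/hr; total ≈ 127 mm

Incoming column moisture flux per unit ridge length: F = V × PW = 8.67 × 46.3 = 401.421 mm·m/s.
Spread over the 42 km slope with efficiency ε = 0.48: R = ε·F/W = 0.48 × 401.421 / 42000 m = 4.588e-03 mm/s.
R = 4.588e-03 × 3600 = 16.5 mm/hr.
Over 7.7 h: total = 16.5 × 7.7 = 127.05 ≈ 127 mm.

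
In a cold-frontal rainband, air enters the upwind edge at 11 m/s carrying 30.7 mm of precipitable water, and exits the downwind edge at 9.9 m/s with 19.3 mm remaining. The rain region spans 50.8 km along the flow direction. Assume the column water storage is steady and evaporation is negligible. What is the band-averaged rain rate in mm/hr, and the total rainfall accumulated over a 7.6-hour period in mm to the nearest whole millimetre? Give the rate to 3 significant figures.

Column moisture flux per unit crosswind length is F = V × PW.
Inflow: F_in = 11 × 30.7 = 337.7 mm·m/s
Outflow: F_out = 9.9 × 19.3 = 191.07 mm·m/s
Steady-state rate R = (F_in − F_out)/L = (337.7 − 191.07) / 50800 m = 2.886e-03 mm/s.
R = 2.886e-03 × 3600 = 10.4 mm/hr.
Over 7.6 h: total = 10.4 × 7.6 = 79.04 ≈ 79 mm.

R ≈ 10.4 mm/hr; total ≈ 79 mm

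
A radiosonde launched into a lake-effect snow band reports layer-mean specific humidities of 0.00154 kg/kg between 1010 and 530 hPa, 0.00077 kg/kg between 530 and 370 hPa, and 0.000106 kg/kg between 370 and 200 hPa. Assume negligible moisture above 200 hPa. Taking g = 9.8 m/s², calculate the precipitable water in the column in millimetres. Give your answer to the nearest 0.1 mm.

Precipitable water is the column-integrated vapour mass per unit area: PW = (1/g) Σ q̄ Δp, with q in kg/kg and Δp in Pa (1 kg/m² of water = 1 mm).
Layer 1010–530 hPa: Δp = 480 hPa = 48000 Pa, q̄ = 0.00154 kg/kg → 0.00154 × 48000 / 9.8 = 7.54 mm
Layer 530–370 hPa: Δp = 160 hPa = 16000 Pa, q̄ = 0.00077 kg/kg → 0.00077 × 16000 / 9.8 = 1.26 mm
Layer 370–200 hPa: Δp = 170 hPa = 17000 Pa, q̄ = 0.000106 kg/kg → 0.000106 × 17000 / 9.8 = 0.18 mm
PW = 7.54 + 1.26 + 0.18 = 8.98 ≈ 9.0 mm.

PW ≈ 9.0 mm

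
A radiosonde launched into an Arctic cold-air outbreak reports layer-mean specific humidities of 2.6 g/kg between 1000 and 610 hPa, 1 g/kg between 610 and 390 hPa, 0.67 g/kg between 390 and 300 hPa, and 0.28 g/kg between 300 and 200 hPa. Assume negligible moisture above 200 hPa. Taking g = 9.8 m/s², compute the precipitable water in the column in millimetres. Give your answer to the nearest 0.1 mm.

PW ≈ 13.5 mm

Precipitable water is the column-integrated vapour mass per unit area: PW = (1/g) Σ q̄ Δp, with q in kg/kg and Δp in Pa (1 kg/m² of water = 1 mm).
Layer 1000–610 hPa: Δp = 390 hPa = 39000 Pa, q̄ = 0.0026 kg/kg → 0.0026 × 39000 / 9.8 = 10.35 mm
Layer 610–390 hPa: Δp = 220 hPa = 22000 Pa, q̄ = 0.001 kg/kg → 0.001 × 22000 / 9.8 = 2.24 mm
Layer 390–300 hPa: Δp = 90 hPa = 9000 Pa, q̄ = 0.00067 kg/kg → 0.00067 × 9000 / 9.8 = 0.62 mm
Layer 300–200 hPa: Δp = 100 hPa = 10000 Pa, q̄ = 0.00028 kg/kg → 0.00028 × 10000 / 9.8 = 0.29 mm
PW = 10.35 + 2.24 + 0.62 + 0.29 = 13.50 ≈ 13.5 mm.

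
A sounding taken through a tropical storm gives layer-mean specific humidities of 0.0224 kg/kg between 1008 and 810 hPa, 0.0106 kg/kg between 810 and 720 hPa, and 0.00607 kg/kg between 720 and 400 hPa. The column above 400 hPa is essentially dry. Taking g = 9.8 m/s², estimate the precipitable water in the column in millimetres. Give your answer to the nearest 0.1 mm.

Precipitable water is the column-integrated vapour mass per unit area: PW = (1/g) Σ q̄ Δp, with q in kg/kg and Δp in Pa (1 kg/m² of water = 1 mm).
Layer 1008–810 hPa: Δp = 198 hPa = 19800 Pa, q̄ = 0.0224 kg/kg → 0.0224 × 19800 / 9.8 = 45.26 mm
Layer 810–720 hPa: Δp = 90 hPa = 9000 Pa, q̄ = 0.0106 kg/kg → 0.0106 × 9000 / 9.8 = 9.73 mm
Layer 720–400 hPa: Δp = 320 hPa = 32000 Pa, q̄ = 0.00607 kg/kg → 0.00607 × 32000 / 9.8 = 19.82 mm
PW = 45.26 + 9.73 + 19.82 = 74.81 ≈ 74.8 mm.

PW ≈ 74.8 mm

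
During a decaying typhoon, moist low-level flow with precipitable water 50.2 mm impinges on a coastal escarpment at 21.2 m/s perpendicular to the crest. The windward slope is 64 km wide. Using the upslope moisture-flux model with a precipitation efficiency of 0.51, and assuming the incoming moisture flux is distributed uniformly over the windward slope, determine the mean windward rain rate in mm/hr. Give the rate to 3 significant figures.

R ≈ 30.5 mm/hr

Incoming column moisture flux per unit ridge length: F = V × PW = 21.2 × 50.2 = 1064.24 mm·m/s.
Spread over the 64 km slope with efficiency ε = 0.51: R = ε·F/W = 0.51 × 1064.24 / 64000 m = 8.481e-03 mm/s.
R = 8.481e-03 × 3600 = 30.5 mm/hr.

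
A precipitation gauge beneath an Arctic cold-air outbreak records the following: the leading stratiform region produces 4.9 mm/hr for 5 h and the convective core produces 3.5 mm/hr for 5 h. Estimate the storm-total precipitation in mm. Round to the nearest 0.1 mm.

Total = Σ Rᵢ Δtᵢ = 4.9 × 5 + 3.5 × 5
      = 24.5 + 17.5 = 42.0 mm.

total ≈ 42.0 mm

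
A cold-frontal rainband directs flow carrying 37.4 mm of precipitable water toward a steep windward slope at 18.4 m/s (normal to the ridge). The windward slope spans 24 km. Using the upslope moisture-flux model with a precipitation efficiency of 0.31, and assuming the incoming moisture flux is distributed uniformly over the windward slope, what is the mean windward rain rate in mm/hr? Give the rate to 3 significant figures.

Incoming column moisture flux per unit ridge length: F = V × PW = 18.4 × 37.4 = 688.16 mm·m/s.
Spread over the 24 km slope with efficiency ε = 0.31: R = ε·F/W = 0.31 × 688.16 / 24000 m = 8.889e-03 mm/s.
R = 8.889e-03 × 3600 = 32.0 mm/hr.

R ≈ 32.0 mm/hr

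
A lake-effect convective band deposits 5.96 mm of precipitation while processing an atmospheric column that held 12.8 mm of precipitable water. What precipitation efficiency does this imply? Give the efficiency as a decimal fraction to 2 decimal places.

ε ≈ 0.47

ε = precipitation / PW = 5.96 / 12.8 = 0.47.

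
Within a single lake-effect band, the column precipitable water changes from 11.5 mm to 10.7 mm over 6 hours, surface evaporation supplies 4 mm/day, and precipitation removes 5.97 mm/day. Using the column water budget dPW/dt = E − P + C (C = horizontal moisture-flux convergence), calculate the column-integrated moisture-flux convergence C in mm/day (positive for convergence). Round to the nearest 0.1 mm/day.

dPW/dt = (10.7 − 11.5) mm / (6/24 day) = -3.200 mm/day.
C = dPW/dt − E + P = (-3.200) − 4 + 5.97 = -1.2 mm/day.

C ≈ -1.2 mm/day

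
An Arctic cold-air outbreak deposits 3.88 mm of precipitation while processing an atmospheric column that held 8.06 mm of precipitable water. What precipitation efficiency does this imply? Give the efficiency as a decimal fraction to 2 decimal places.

ε ≈ 0.48

ε = precipitation / PW = 3.88 / 8.06 = 0.48.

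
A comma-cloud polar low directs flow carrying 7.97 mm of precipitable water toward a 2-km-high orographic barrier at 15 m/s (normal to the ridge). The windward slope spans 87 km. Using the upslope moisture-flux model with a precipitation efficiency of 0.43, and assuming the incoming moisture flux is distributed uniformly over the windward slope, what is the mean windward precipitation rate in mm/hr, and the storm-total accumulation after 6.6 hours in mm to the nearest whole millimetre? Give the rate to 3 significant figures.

R ≈ 2.13 mm/hr; total ≈ 14 mm

Incoming column moisture flux per unit ridge length: F = V × PW = 15 × 7.97 = 119.55 mm·m/s.
Spread over the 87 km slope with efficiency ε = 0.43: R = ε·F/W = 0.43 × 119.55 / 87000 m = 5.909e-04 mm/s.
R = 5.909e-04 × 3600 = 2.13 mm/hr.
Over 6.6 h: total = 2.13 × 6.6 = 14.058 ≈ 14 mm.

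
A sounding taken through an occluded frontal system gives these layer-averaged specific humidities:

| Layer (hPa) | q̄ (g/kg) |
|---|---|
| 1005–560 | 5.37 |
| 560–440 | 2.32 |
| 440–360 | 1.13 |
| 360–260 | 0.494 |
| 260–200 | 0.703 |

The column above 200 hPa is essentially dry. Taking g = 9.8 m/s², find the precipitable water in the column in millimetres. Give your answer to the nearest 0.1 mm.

PW ≈ 29.1 mm

Precipitable water is the column-integrated vapour mass per unit area: PW = (1/g) Σ q̄ Δp, with q in kg/kg and Δp in Pa (1 kg/m² of water = 1 mm).
Layer 1005–560 hPa: Δp = 445 hPa = 44500 Pa, q̄ = 0.00537 kg/kg → 0.00537 × 44500 / 9.8 = 24.38 mm
Layer 560–440 hPa: Δp = 120 hPa = 12000 Pa, q̄ = 0.00232 kg/kg → 0.00232 × 12000 / 9.8 = 2.84 mm
Layer 440–360 hPa: Δp = 80 hPa = 8000 Pa, q̄ = 0.00113 kg/kg → 0.00113 × 8000 / 9.8 = 0.92 mm
Layer 360–260 hPa: Δp = 100 hPa = 10000 Pa, q̄ = 0.000494 kg/kg → 0.000494 × 10000 / 9.8 = 0.50 mm
Layer 260–200 hPa: Δp = 60 hPa = 6000 Pa, q̄ = 0.000703 kg/kg → 0.000703 × 6000 / 9.8 = 0.43 mm
PW = 24.38 + 2.84 + 0.92 + 0.50 + 0.43 = 29.07 ≈ 29.1 mm.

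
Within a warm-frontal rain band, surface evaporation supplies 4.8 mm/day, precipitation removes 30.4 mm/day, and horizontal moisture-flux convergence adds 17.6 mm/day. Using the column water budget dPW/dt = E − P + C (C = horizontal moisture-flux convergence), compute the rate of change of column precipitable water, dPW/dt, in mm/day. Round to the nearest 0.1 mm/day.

dPW/dt ≈ -8.0 mm/day

dPW/dt = E − P + C = 4.8 − 30.4 + (17.6) = -8.0 mm/day.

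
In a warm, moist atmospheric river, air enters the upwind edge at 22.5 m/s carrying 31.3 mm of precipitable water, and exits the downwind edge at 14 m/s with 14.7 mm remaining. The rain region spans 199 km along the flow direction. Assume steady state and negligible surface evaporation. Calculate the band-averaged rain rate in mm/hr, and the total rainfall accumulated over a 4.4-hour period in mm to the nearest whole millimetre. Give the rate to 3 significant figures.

R ≈ 9.02 mm/hr; total ≈ 40 mm

Column moisture flux per unit crosswind length is F = V × PW.
Inflow: F_in = 22.5 × 31.3 = 704.25 mm·m/s
Outflow: F_out = 14 × 14.7 = 205.8 mm·m/s
Steady-state rate R = (F_in − F_out)/L = (704.25 − 205.8) / 199000 m = 2.505e-03 mm/s.
R = 2.505e-03 × 3600 = 9.02 mm/hr.
Over 4.4 h: total = 9.02 × 4.4 = 39.688 ≈ 40 mm.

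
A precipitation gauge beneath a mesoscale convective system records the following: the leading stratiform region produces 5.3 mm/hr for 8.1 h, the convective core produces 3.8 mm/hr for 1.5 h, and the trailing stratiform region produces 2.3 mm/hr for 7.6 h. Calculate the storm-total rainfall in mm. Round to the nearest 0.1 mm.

total ≈ 66.1 mm

Total = Σ Rᵢ Δtᵢ = 5.3 × 8.1 + 3.8 × 1.5 + 2.3 × 7.6
      = 42.93 + 5.7 + 17.48 = 66.1 mm.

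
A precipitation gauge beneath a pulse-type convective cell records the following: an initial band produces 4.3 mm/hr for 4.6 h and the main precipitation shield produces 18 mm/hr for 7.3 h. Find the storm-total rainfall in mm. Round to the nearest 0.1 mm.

Total = Σ Rᵢ Δtᵢ = 4.3 × 4.6 + 18 × 7.3
      = 19.78 + 131.4 = 151.2 mm.

total ≈ 151.2 mm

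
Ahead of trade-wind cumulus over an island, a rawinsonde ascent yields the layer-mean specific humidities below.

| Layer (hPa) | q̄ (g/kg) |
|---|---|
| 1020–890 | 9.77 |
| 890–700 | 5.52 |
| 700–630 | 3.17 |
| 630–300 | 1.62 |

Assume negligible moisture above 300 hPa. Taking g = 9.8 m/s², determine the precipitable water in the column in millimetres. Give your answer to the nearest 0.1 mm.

Precipitable water is the column-integrated vapour mass per unit area: PW = (1/g) Σ q̄ Δp, with q in kg/kg and Δp in Pa (1 kg/m² of water = 1 mm).
Layer 1020–890 hPa: Δp = 130 hPa = 13000 Pa, q̄ = 0.00977 kg/kg → 0.00977 × 13000 / 9.8 = 12.96 mm
Layer 890–700 hPa: Δp = 190 hPa = 19000 Pa, q̄ = 0.00552 kg/kg → 0.00552 × 19000 / 9.8 = 10.70 mm
Layer 700–630 hPa: Δp = 70 hPa = 7000 Pa, q̄ = 0.00317 kg/kg → 0.00317 × 7000 / 9.8 = 2.26 mm
Layer 630–300 hPa: Δp = 330 hPa = 33000 Pa, q̄ = 0.00162 kg/kg → 0.00162 × 33000 / 9.8 = 5.46 mm
PW = 12.96 + 10.70 + 2.26 + 5.46 = 31.38 ≈ 31.4 mm.

PW ≈ 31.4 mm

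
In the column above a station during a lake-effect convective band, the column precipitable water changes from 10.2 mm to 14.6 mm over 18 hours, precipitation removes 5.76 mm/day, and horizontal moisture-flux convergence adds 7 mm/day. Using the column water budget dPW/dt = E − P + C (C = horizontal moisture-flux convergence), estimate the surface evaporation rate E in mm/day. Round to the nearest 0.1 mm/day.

E ≈ 4.6 mm/day

dPW/dt = (14.6 − 10.2) mm / (18/24 day) = +5.867 mm/day.
E = dPW/dt + P − C = (+5.867) + 5.76 − (7) = 4.6 mm/day.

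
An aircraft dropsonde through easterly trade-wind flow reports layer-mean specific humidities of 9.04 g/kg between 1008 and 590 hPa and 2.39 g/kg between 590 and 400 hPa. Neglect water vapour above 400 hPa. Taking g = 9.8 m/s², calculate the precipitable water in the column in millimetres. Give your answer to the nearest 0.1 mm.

Precipitable water is the column-integrated vapour mass per unit area: PW = (1/g) Σ q̄ Δp, with q in kg/kg and Δp in Pa (1 kg/m² of water = 1 mm).
Layer 1008–590 hPa: Δp = 418 hPa = 41800 Pa, q̄ = 0.00904 kg/kg → 0.00904 × 41800 / 9.8 = 38.56 mm
Layer 590–400 hPa: Δp = 190 hPa = 19000 Pa, q̄ = 0.00239 kg/kg → 0.00239 × 19000 / 9.8 = 4.63 mm
PW = 38.56 + 4.63 = 43.19 ≈ 43.2 mm.

PW ≈ 43.2 mm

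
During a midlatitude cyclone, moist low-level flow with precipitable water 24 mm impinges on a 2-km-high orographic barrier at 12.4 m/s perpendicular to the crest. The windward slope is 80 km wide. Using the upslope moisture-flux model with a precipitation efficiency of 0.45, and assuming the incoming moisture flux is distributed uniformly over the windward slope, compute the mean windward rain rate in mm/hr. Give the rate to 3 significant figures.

R ≈ 6.03 mm/hr

Incoming column moisture flux per unit ridge length: F = V × PW = 12.4 × 24 = 297.6 mm·m/s.
Spread over the 80 km slope with efficiency ε = 0.45: R = ε·F/W = 0.45 × 297.6 / 80000 m = 1.674e-03 mm/s.
R = 1.674e-03 × 3600 = 6.03 mm/hr.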